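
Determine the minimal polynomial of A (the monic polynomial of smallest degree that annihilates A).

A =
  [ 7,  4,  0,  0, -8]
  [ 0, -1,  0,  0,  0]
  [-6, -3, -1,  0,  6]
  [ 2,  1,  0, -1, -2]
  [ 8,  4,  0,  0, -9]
x^2 + 2*x + 1

The characteristic polynomial is χ_A(x) = (x + 1)^5, so the eigenvalues are known. The minimal polynomial is
  m_A(x) = Π_λ (x − λ)^{k_λ}
where k_λ is the size of the *largest* Jordan block for λ (equivalently, the smallest k with (A − λI)^k v = 0 for every generalised eigenvector v of λ).

  λ = -1: largest Jordan block has size 2, contributing (x + 1)^2

So m_A(x) = (x + 1)^2 = x^2 + 2*x + 1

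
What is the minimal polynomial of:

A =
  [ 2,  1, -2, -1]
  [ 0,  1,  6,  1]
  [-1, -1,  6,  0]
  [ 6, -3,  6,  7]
x^2 - 8*x + 16

The characteristic polynomial is χ_A(x) = (x - 4)^4, so the eigenvalues are known. The minimal polynomial is
  m_A(x) = Π_λ (x − λ)^{k_λ}
where k_λ is the size of the *largest* Jordan block for λ (equivalently, the smallest k with (A − λI)^k v = 0 for every generalised eigenvector v of λ).

  λ = 4: largest Jordan block has size 2, contributing (x − 4)^2

So m_A(x) = (x - 4)^2 = x^2 - 8*x + 16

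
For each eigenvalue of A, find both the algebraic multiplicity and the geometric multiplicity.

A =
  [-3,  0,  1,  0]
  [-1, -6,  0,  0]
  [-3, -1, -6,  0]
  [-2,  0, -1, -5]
λ = -5: alg = 4, geom = 2

Step 1 — factor the characteristic polynomial to read off the algebraic multiplicities:
  χ_A(x) = (x + 5)^4

Step 2 — compute geometric multiplicities via the rank-nullity identity g(λ) = n − rank(A − λI):
  rank(A − (-5)·I) = 2, so dim ker(A − (-5)·I) = n − 2 = 2

Summary:
  λ = -5: algebraic multiplicity = 4, geometric multiplicity = 2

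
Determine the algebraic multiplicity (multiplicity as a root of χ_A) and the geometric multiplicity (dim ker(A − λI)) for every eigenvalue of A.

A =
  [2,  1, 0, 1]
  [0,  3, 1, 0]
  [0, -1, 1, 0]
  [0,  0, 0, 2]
λ = 2: alg = 4, geom = 2

Step 1 — factor the characteristic polynomial to read off the algebraic multiplicities:
  χ_A(x) = (x - 2)^4

Step 2 — compute geometric multiplicities via the rank-nullity identity g(λ) = n − rank(A − λI):
  rank(A − (2)·I) = 2, so dim ker(A − (2)·I) = n − 2 = 2

Summary:
  λ = 2: algebraic multiplicity = 4, geometric multiplicity = 2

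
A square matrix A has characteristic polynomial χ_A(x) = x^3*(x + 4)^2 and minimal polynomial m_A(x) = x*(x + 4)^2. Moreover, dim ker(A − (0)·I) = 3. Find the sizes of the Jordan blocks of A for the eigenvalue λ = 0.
Block sizes for λ = 0: [1, 1, 1]

Step 1 — from the characteristic polynomial, algebraic multiplicity of λ = 0 is 3. From dim ker(A − (0)·I) = 3, there are exactly 3 Jordan blocks for λ = 0.
Step 2 — from the minimal polynomial, the factor (x − 0) tells us the largest block for λ = 0 has size 1.
Step 3 — with total size 3, 3 blocks, and largest block 1, the block sizes (in nonincreasing order) are [1, 1, 1].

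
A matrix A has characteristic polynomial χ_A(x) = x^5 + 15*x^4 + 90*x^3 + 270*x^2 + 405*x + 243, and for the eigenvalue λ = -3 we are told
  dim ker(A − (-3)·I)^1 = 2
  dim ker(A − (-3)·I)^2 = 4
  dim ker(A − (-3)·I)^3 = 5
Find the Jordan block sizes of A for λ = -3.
Block sizes for λ = -3: [3, 2]

From the dimensions of kernels of powers, the number of Jordan blocks of size at least j is d_j − d_{j−1} where d_j = dim ker(N^j) (with d_0 = 0). Computing the differences gives [2, 2, 1].
The number of blocks of size exactly k is (#blocks of size ≥ k) − (#blocks of size ≥ k + 1), so the partition is: 1 block(s) of size 2, 1 block(s) of size 3.
In nonincreasing order the block sizes are [3, 2].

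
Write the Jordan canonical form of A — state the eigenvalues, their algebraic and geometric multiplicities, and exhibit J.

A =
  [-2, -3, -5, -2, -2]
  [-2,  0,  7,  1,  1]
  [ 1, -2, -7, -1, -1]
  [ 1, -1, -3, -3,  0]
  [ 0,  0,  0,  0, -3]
J_2(-3) ⊕ J_2(-3) ⊕ J_1(-3)

The characteristic polynomial is
  det(x·I − A) = x^5 + 15*x^4 + 90*x^3 + 270*x^2 + 405*x + 243 = (x + 3)^5

Eigenvalues and multiplicities (the geometric multiplicity of λ is n − rank(A − λI), which equals the number of Jordan blocks for λ):
  λ = -3: algebraic multiplicity = 5, geometric multiplicity = 3

Determining the block sizes for each eigenvalue:
  λ = -3: with am = 5 and gm = 3, the partition is not yet determined (e.g. several partitions of 5 into 3 parts exist). Let N = A − (-3)·I. Computing rank(N^1) = 2, rank(N^2) = 0; the number of blocks of size ≥ j is rank(N^{j−1}) − rank(N^j), giving [3, 2]. So we have 2 block(s) of size 2, 1 block(s) of size 1 → block sizes [2, 2, 1]

Assembling the blocks gives a Jordan form
J =
  [-3,  1,  0,  0,  0]
  [ 0, -3,  0,  0,  0]
  [ 0,  0, -3,  1,  0]
  [ 0,  0,  0, -3,  0]
  [ 0,  0,  0,  0, -3]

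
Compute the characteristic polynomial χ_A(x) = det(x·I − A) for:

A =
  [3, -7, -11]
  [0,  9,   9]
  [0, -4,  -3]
x^3 - 9*x^2 + 27*x - 27

Expanding det(x·I − A) (e.g. by cofactor expansion or by noting that A is similar to its Jordan form J, which has the same characteristic polynomial as A) gives
  χ_A(x) = x^3 - 9*x^2 + 27*x - 27
which factors as (x - 3)^3. The eigenvalues (with algebraic multiplicities) are λ = 3 with multiplicity 3.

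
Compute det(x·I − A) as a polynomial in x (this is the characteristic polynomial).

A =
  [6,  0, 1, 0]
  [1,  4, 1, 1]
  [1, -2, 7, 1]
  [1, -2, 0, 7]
x^4 - 24*x^3 + 216*x^2 - 864*x + 1296

Expanding det(x·I − A) (e.g. by cofactor expansion or by noting that A is similar to its Jordan form J, which has the same characteristic polynomial as A) gives
  χ_A(x) = x^4 - 24*x^3 + 216*x^2 - 864*x + 1296
which factors as (x - 6)^4. The eigenvalues (with algebraic multiplicities) are λ = 6 with multiplicity 4.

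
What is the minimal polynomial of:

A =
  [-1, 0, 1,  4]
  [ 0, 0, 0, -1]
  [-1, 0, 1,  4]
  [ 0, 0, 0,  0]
x^2

The characteristic polynomial is χ_A(x) = x^4, so the eigenvalues are known. The minimal polynomial is
  m_A(x) = Π_λ (x − λ)^{k_λ}
where k_λ is the size of the *largest* Jordan block for λ (equivalently, the smallest k with (A − λI)^k v = 0 for every generalised eigenvector v of λ).

  λ = 0: largest Jordan block has size 2, contributing (x − 0)^2

So m_A(x) = x^2 = x^2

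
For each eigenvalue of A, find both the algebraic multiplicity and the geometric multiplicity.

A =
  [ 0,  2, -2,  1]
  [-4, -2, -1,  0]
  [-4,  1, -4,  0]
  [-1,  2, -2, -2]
λ = -3: alg = 2, geom = 1; λ = -1: alg = 2, geom = 1

Step 1 — factor the characteristic polynomial to read off the algebraic multiplicities:
  χ_A(x) = (x + 1)^2*(x + 3)^2

Step 2 — compute geometric multiplicities via the rank-nullity identity g(λ) = n − rank(A − λI):
  rank(A − (-3)·I) = 3, so dim ker(A − (-3)·I) = n − 3 = 1
  rank(A − (-1)·I) = 3, so dim ker(A − (-1)·I) = n − 3 = 1

Summary:
  λ = -3: algebraic multiplicity = 2, geometric multiplicity = 1
  λ = -1: algebraic multiplicity = 2, geometric multiplicity = 1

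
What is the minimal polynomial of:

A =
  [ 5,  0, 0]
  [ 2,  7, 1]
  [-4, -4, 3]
x^2 - 10*x + 25

The characteristic polynomial is χ_A(x) = (x - 5)^3, so the eigenvalues are known. The minimal polynomial is
  m_A(x) = Π_λ (x − λ)^{k_λ}
where k_λ is the size of the *largest* Jordan block for λ (equivalently, the smallest k with (A − λI)^k v = 0 for every generalised eigenvector v of λ).

  λ = 5: largest Jordan block has size 2, contributing (x − 5)^2

So m_A(x) = (x - 5)^2 = x^2 - 10*x + 25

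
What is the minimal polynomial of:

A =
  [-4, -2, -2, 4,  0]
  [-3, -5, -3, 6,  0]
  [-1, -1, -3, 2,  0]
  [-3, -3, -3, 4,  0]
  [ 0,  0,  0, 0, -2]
x^2 + 4*x + 4

The characteristic polynomial is χ_A(x) = (x + 2)^5, so the eigenvalues are known. The minimal polynomial is
  m_A(x) = Π_λ (x − λ)^{k_λ}
where k_λ is the size of the *largest* Jordan block for λ (equivalently, the smallest k with (A − λI)^k v = 0 for every generalised eigenvector v of λ).

  λ = -2: largest Jordan block has size 2, contributing (x + 2)^2

So m_A(x) = (x + 2)^2 = x^2 + 4*x + 4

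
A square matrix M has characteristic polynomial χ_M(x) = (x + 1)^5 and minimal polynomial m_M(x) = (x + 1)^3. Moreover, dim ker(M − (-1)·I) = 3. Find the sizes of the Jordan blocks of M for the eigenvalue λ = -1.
Block sizes for λ = -1: [3, 1, 1]

Step 1 — from the characteristic polynomial, algebraic multiplicity of λ = -1 is 5. From dim ker(M − (-1)·I) = 3, there are exactly 3 Jordan blocks for λ = -1.
Step 2 — from the minimal polynomial, the factor (x + 1)^3 tells us the largest block for λ = -1 has size 3.
Step 3 — with total size 5, 3 blocks, and largest block 3, the block sizes (in nonincreasing order) are [3, 1, 1].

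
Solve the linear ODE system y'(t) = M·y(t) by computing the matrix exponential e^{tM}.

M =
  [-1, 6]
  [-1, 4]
e^{tM} =
  [-2*exp(2*t) + 3*exp(t), 6*exp(2*t) - 6*exp(t)]
  [-exp(2*t) + exp(t), 3*exp(2*t) - 2*exp(t)]

Strategy: write M = P · J · P⁻¹ where J is a Jordan canonical form, so e^{tM} = P · e^{tJ} · P⁻¹, and e^{tJ} can be computed block-by-block.

M has Jordan form
J =
  [1, 0]
  [0, 2]
(up to reordering of blocks).

Per-block formulas:
  For a 1×1 block at λ = 1: exp(t · [1]) = [e^(1t)].
  For a 1×1 block at λ = 2: exp(t · [2]) = [e^(2t)].

After assembling e^{tJ} and conjugating by P, we get:

e^{tM} =
  [-2*exp(2*t) + 3*exp(t), 6*exp(2*t) - 6*exp(t)]
  [-exp(2*t) + exp(t), 3*exp(2*t) - 2*exp(t)]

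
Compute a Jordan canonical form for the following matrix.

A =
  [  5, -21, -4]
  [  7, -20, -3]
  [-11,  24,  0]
J_3(-5)

The characteristic polynomial is
  det(x·I − A) = x^3 + 15*x^2 + 75*x + 125 = (x + 5)^3

Eigenvalues and multiplicities (the geometric multiplicity of λ is n − rank(A − λI), which equals the number of Jordan blocks for λ):
  λ = -5: algebraic multiplicity = 3, geometric multiplicity = 1

Determining the block sizes for each eigenvalue:
  λ = -5: one block (gm = 1), so the single block has size am = 3 → block sizes [3]

Assembling the blocks gives a Jordan form
J =
  [-5,  1,  0]
  [ 0, -5,  1]
  [ 0,  0, -5]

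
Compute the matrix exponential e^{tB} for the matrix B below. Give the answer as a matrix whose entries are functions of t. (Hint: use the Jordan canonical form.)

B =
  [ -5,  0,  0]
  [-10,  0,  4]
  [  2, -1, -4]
e^{tB} =
  [exp(-5*t), 0, 0]
  [-4*t*exp(-2*t) - 2*exp(-2*t) + 2*exp(-5*t), 2*t*exp(-2*t) + exp(-2*t), 4*t*exp(-2*t)]
  [2*t*exp(-2*t), -t*exp(-2*t), -2*t*exp(-2*t) + exp(-2*t)]

Strategy: write B = P · J · P⁻¹ where J is a Jordan canonical form, so e^{tB} = P · e^{tJ} · P⁻¹, and e^{tJ} can be computed block-by-block.

B has Jordan form
J =
  [-5,  0,  0]
  [ 0, -2,  1]
  [ 0,  0, -2]
(up to reordering of blocks).

Per-block formulas:
  For a 1×1 block at λ = -5: exp(t · [-5]) = [e^(-5t)].
  For a 2×2 Jordan block J_2(-2): exp(t · J_2(-2)) = e^(-2t)·(I + t·N), where N is the 2×2 nilpotent shift.

After assembling e^{tJ} and conjugating by P, we get:

e^{tB} =
  [exp(-5*t), 0, 0]
  [-4*t*exp(-2*t) - 2*exp(-2*t) + 2*exp(-5*t), 2*t*exp(-2*t) + exp(-2*t), 4*t*exp(-2*t)]
  [2*t*exp(-2*t), -t*exp(-2*t), -2*t*exp(-2*t) + exp(-2*t)]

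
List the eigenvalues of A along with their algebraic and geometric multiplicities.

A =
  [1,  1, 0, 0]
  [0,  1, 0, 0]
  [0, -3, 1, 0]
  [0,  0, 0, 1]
λ = 1: alg = 4, geom = 3

Step 1 — factor the characteristic polynomial to read off the algebraic multiplicities:
  χ_A(x) = (x - 1)^4

Step 2 — compute geometric multiplicities via the rank-nullity identity g(λ) = n − rank(A − λI):
  rank(A − (1)·I) = 1, so dim ker(A − (1)·I) = n − 1 = 3

Summary:
  λ = 1: algebraic multiplicity = 4, geometric multiplicity = 3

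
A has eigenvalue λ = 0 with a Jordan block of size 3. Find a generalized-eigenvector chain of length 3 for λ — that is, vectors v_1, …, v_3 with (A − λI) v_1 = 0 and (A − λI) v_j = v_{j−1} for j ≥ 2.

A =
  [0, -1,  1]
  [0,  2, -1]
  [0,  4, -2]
A Jordan chain for λ = 0 of length 3:
v_1 = (2, 0, 0)ᵀ
v_2 = (-1, 2, 4)ᵀ
v_3 = (0, 1, 0)ᵀ

Let N = A − (0)·I. We want v_3 with N^3 v_3 = 0 but N^2 v_3 ≠ 0; then v_{j-1} := N · v_j for j = 3, …, 2.

Pick v_3 = (0, 1, 0)ᵀ.
Then v_2 = N · v_3 = (-1, 2, 4)ᵀ.
Then v_1 = N · v_2 = (2, 0, 0)ᵀ.

Sanity check: (A − (0)·I) v_1 = (0, 0, 0)ᵀ = 0. ✓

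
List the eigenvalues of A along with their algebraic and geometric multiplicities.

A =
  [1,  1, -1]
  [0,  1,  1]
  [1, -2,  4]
λ = 2: alg = 3, geom = 1

Step 1 — factor the characteristic polynomial to read off the algebraic multiplicities:
  χ_A(x) = (x - 2)^3

Step 2 — compute geometric multiplicities via the rank-nullity identity g(λ) = n − rank(A − λI):
  rank(A − (2)·I) = 2, so dim ker(A − (2)·I) = n − 2 = 1

Summary:
  λ = 2: algebraic multiplicity = 3, geometric multiplicity = 1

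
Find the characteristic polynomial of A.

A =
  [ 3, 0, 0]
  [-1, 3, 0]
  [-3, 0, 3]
x^3 - 9*x^2 + 27*x - 27

Expanding det(x·I − A) (e.g. by cofactor expansion or by noting that A is similar to its Jordan form J, which has the same characteristic polynomial as A) gives
  χ_A(x) = x^3 - 9*x^2 + 27*x - 27
which factors as (x - 3)^3. The eigenvalues (with algebraic multiplicities) are λ = 3 with multiplicity 3.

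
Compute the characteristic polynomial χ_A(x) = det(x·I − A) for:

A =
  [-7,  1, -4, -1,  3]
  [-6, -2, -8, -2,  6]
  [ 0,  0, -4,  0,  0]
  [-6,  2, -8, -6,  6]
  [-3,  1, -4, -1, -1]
x^5 + 20*x^4 + 160*x^3 + 640*x^2 + 1280*x + 1024

Expanding det(x·I − A) (e.g. by cofactor expansion or by noting that A is similar to its Jordan form J, which has the same characteristic polynomial as A) gives
  χ_A(x) = x^5 + 20*x^4 + 160*x^3 + 640*x^2 + 1280*x + 1024
which factors as (x + 4)^5. The eigenvalues (with algebraic multiplicities) are λ = -4 with multiplicity 5.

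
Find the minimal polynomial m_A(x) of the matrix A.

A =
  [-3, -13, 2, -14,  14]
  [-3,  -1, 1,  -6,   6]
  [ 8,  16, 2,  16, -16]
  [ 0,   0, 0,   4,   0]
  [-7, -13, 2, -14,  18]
x^3 - 12*x^2 + 48*x - 64

The characteristic polynomial is χ_A(x) = (x - 4)^5, so the eigenvalues are known. The minimal polynomial is
  m_A(x) = Π_λ (x − λ)^{k_λ}
where k_λ is the size of the *largest* Jordan block for λ (equivalently, the smallest k with (A − λI)^k v = 0 for every generalised eigenvector v of λ).

  λ = 4: largest Jordan block has size 3, contributing (x − 4)^3

So m_A(x) = (x - 4)^3 = x^3 - 12*x^2 + 48*x - 64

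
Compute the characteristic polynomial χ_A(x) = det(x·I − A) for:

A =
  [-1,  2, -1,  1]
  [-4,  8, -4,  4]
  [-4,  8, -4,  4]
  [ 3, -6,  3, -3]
x^4

Expanding det(x·I − A) (e.g. by cofactor expansion or by noting that A is similar to its Jordan form J, which has the same characteristic polynomial as A) gives
  χ_A(x) = x^4
which factors as x^4. The eigenvalues (with algebraic multiplicities) are λ = 0 with multiplicity 4.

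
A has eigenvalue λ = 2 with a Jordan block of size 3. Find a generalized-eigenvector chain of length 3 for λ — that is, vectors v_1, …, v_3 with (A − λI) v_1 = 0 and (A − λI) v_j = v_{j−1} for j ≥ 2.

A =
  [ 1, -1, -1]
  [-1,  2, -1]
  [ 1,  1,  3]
A Jordan chain for λ = 2 of length 3:
v_1 = (1, 0, -1)ᵀ
v_2 = (-1, -1, 1)ᵀ
v_3 = (1, 0, 0)ᵀ

Let N = A − (2)·I. We want v_3 with N^3 v_3 = 0 but N^2 v_3 ≠ 0; then v_{j-1} := N · v_j for j = 3, …, 2.

Pick v_3 = (1, 0, 0)ᵀ.
Then v_2 = N · v_3 = (-1, -1, 1)ᵀ.
Then v_1 = N · v_2 = (1, 0, -1)ᵀ.

Sanity check: (A − (2)·I) v_1 = (0, 0, 0)ᵀ = 0. ✓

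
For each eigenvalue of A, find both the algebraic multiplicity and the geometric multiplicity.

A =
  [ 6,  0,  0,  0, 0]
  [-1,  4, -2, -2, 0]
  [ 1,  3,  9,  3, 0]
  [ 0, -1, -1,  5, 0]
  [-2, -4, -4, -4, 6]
λ = 6: alg = 5, geom = 3

Step 1 — factor the characteristic polynomial to read off the algebraic multiplicities:
  χ_A(x) = (x - 6)^5

Step 2 — compute geometric multiplicities via the rank-nullity identity g(λ) = n − rank(A − λI):
  rank(A − (6)·I) = 2, so dim ker(A − (6)·I) = n − 2 = 3

Summary:
  λ = 6: algebraic multiplicity = 5, geometric multiplicity = 3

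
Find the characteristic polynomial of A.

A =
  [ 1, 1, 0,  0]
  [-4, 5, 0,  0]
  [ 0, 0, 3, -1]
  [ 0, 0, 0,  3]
x^4 - 12*x^3 + 54*x^2 - 108*x + 81

Expanding det(x·I − A) (e.g. by cofactor expansion or by noting that A is similar to its Jordan form J, which has the same characteristic polynomial as A) gives
  χ_A(x) = x^4 - 12*x^3 + 54*x^2 - 108*x + 81
which factors as (x - 3)^4. The eigenvalues (with algebraic multiplicities) are λ = 3 with multiplicity 4.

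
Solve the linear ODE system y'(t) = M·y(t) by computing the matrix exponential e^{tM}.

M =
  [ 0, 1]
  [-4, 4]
e^{tM} =
  [-2*t*exp(2*t) + exp(2*t), t*exp(2*t)]
  [-4*t*exp(2*t), 2*t*exp(2*t) + exp(2*t)]

Strategy: write M = P · J · P⁻¹ where J is a Jordan canonical form, so e^{tM} = P · e^{tJ} · P⁻¹, and e^{tJ} can be computed block-by-block.

M has Jordan form
J =
  [2, 1]
  [0, 2]
(up to reordering of blocks).

Per-block formulas:
  For a 2×2 Jordan block J_2(2): exp(t · J_2(2)) = e^(2t)·(I + t·N), where N is the 2×2 nilpotent shift.

After assembling e^{tJ} and conjugating by P, we get:

e^{tM} =
  [-2*t*exp(2*t) + exp(2*t), t*exp(2*t)]
  [-4*t*exp(2*t), 2*t*exp(2*t) + exp(2*t)]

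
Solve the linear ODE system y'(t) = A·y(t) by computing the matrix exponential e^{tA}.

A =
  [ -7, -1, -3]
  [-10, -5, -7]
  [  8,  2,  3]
e^{tA} =
  [t^2*exp(-3*t) - 4*t*exp(-3*t) + exp(-3*t), -t*exp(-3*t), t^2*exp(-3*t)/2 - 3*t*exp(-3*t)]
  [2*t^2*exp(-3*t) - 10*t*exp(-3*t), -2*t*exp(-3*t) + exp(-3*t), t^2*exp(-3*t) - 7*t*exp(-3*t)]
  [-2*t^2*exp(-3*t) + 8*t*exp(-3*t), 2*t*exp(-3*t), -t^2*exp(-3*t) + 6*t*exp(-3*t) + exp(-3*t)]

Strategy: write A = P · J · P⁻¹ where J is a Jordan canonical form, so e^{tA} = P · e^{tJ} · P⁻¹, and e^{tJ} can be computed block-by-block.

A has Jordan form
J =
  [-3,  1,  0]
  [ 0, -3,  1]
  [ 0,  0, -3]
(up to reordering of blocks).

Per-block formulas:
  For a 3×3 Jordan block J_3(-3): exp(t · J_3(-3)) = e^(-3t)·(I + t·N + (t^2/2)·N^2), where N is the 3×3 nilpotent shift.

After assembling e^{tJ} and conjugating by P, we get:

e^{tA} =
  [t^2*exp(-3*t) - 4*t*exp(-3*t) + exp(-3*t), -t*exp(-3*t), t^2*exp(-3*t)/2 - 3*t*exp(-3*t)]
  [2*t^2*exp(-3*t) - 10*t*exp(-3*t), -2*t*exp(-3*t) + exp(-3*t), t^2*exp(-3*t) - 7*t*exp(-3*t)]
  [-2*t^2*exp(-3*t) + 8*t*exp(-3*t), 2*t*exp(-3*t), -t^2*exp(-3*t) + 6*t*exp(-3*t) + exp(-3*t)]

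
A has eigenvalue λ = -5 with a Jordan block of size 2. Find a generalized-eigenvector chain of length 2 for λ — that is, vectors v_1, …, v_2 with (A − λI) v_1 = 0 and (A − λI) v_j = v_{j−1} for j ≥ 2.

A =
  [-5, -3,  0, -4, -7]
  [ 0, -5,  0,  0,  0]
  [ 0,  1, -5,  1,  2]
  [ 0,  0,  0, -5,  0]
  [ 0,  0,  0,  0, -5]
A Jordan chain for λ = -5 of length 2:
v_1 = (-3, 0, 1, 0, 0)ᵀ
v_2 = (0, 1, 0, 0, 0)ᵀ

Let N = A − (-5)·I. We want v_2 with N^2 v_2 = 0 but N^1 v_2 ≠ 0; then v_{j-1} := N · v_j for j = 2, …, 2.

Pick v_2 = (0, 1, 0, 0, 0)ᵀ.
Then v_1 = N · v_2 = (-3, 0, 1, 0, 0)ᵀ.

Sanity check: (A − (-5)·I) v_1 = (0, 0, 0, 0, 0)ᵀ = 0. ✓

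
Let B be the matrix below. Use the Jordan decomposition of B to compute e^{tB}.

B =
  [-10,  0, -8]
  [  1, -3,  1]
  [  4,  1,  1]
e^{tB} =
  [2*t^2*exp(-4*t) - 6*t*exp(-4*t) + exp(-4*t), -4*t^2*exp(-4*t), 4*t^2*exp(-4*t) - 8*t*exp(-4*t)]
  [-t^2*exp(-4*t)/2 + t*exp(-4*t), t^2*exp(-4*t) + t*exp(-4*t) + exp(-4*t), -t^2*exp(-4*t) + t*exp(-4*t)]
  [-3*t^2*exp(-4*t)/2 + 4*t*exp(-4*t), 3*t^2*exp(-4*t) + t*exp(-4*t), -3*t^2*exp(-4*t) + 5*t*exp(-4*t) + exp(-4*t)]

Strategy: write B = P · J · P⁻¹ where J is a Jordan canonical form, so e^{tB} = P · e^{tJ} · P⁻¹, and e^{tJ} can be computed block-by-block.

B has Jordan form
J =
  [-4,  1,  0]
  [ 0, -4,  1]
  [ 0,  0, -4]
(up to reordering of blocks).

Per-block formulas:
  For a 3×3 Jordan block J_3(-4): exp(t · J_3(-4)) = e^(-4t)·(I + t·N + (t^2/2)·N^2), where N is the 3×3 nilpotent shift.

After assembling e^{tJ} and conjugating by P, we get:

e^{tB} =
  [2*t^2*exp(-4*t) - 6*t*exp(-4*t) + exp(-4*t), -4*t^2*exp(-4*t), 4*t^2*exp(-4*t) - 8*t*exp(-4*t)]
  [-t^2*exp(-4*t)/2 + t*exp(-4*t), t^2*exp(-4*t) + t*exp(-4*t) + exp(-4*t), -t^2*exp(-4*t) + t*exp(-4*t)]
  [-3*t^2*exp(-4*t)/2 + 4*t*exp(-4*t), 3*t^2*exp(-4*t) + t*exp(-4*t), -3*t^2*exp(-4*t) + 5*t*exp(-4*t) + exp(-4*t)]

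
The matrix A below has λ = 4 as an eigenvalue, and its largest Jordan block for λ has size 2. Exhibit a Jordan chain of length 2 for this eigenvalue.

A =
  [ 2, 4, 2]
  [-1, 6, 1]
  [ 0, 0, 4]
A Jordan chain for λ = 4 of length 2:
v_1 = (-2, -1, 0)ᵀ
v_2 = (1, 0, 0)ᵀ

Let N = A − (4)·I. We want v_2 with N^2 v_2 = 0 but N^1 v_2 ≠ 0; then v_{j-1} := N · v_j for j = 2, …, 2.

Pick v_2 = (1, 0, 0)ᵀ.
Then v_1 = N · v_2 = (-2, -1, 0)ᵀ.

Sanity check: (A − (4)·I) v_1 = (0, 0, 0)ᵀ = 0. ✓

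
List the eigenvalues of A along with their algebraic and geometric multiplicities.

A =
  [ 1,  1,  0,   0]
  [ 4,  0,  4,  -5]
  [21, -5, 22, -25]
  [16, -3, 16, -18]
λ = 1: alg = 3, geom = 1; λ = 2: alg = 1, geom = 1

Step 1 — factor the characteristic polynomial to read off the algebraic multiplicities:
  χ_A(x) = (x - 2)*(x - 1)^3

Step 2 — compute geometric multiplicities via the rank-nullity identity g(λ) = n − rank(A − λI):
  rank(A − (1)·I) = 3, so dim ker(A − (1)·I) = n − 3 = 1
  rank(A − (2)·I) = 3, so dim ker(A − (2)·I) = n − 3 = 1

Summary:
  λ = 1: algebraic multiplicity = 3, geometric multiplicity = 1
  λ = 2: algebraic multiplicity = 1, geometric multiplicity = 1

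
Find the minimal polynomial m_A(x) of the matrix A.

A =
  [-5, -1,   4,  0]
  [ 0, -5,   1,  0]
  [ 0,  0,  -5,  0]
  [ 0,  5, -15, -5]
x^3 + 15*x^2 + 75*x + 125

The characteristic polynomial is χ_A(x) = (x + 5)^4, so the eigenvalues are known. The minimal polynomial is
  m_A(x) = Π_λ (x − λ)^{k_λ}
where k_λ is the size of the *largest* Jordan block for λ (equivalently, the smallest k with (A − λI)^k v = 0 for every generalised eigenvector v of λ).

  λ = -5: largest Jordan block has size 3, contributing (x + 5)^3

So m_A(x) = (x + 5)^3 = x^3 + 15*x^2 + 75*x + 125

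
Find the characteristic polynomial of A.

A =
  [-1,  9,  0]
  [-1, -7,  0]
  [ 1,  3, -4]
x^3 + 12*x^2 + 48*x + 64

Expanding det(x·I − A) (e.g. by cofactor expansion or by noting that A is similar to its Jordan form J, which has the same characteristic polynomial as A) gives
  χ_A(x) = x^3 + 12*x^2 + 48*x + 64
which factors as (x + 4)^3. The eigenvalues (with algebraic multiplicities) are λ = -4 with multiplicity 3.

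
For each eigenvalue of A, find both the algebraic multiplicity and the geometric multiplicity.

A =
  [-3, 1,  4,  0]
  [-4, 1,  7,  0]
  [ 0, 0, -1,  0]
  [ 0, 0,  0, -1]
λ = -1: alg = 4, geom = 2

Step 1 — factor the characteristic polynomial to read off the algebraic multiplicities:
  χ_A(x) = (x + 1)^4

Step 2 — compute geometric multiplicities via the rank-nullity identity g(λ) = n − rank(A − λI):
  rank(A − (-1)·I) = 2, so dim ker(A − (-1)·I) = n − 2 = 2

Summary:
  λ = -1: algebraic multiplicity = 4, geometric multiplicity = 2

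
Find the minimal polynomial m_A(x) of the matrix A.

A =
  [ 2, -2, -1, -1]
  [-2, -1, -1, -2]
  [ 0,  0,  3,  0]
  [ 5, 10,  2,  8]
x^3 - 9*x^2 + 27*x - 27

The characteristic polynomial is χ_A(x) = (x - 3)^4, so the eigenvalues are known. The minimal polynomial is
  m_A(x) = Π_λ (x − λ)^{k_λ}
where k_λ is the size of the *largest* Jordan block for λ (equivalently, the smallest k with (A − λI)^k v = 0 for every generalised eigenvector v of λ).

  λ = 3: largest Jordan block has size 3, contributing (x − 3)^3

So m_A(x) = (x - 3)^3 = x^3 - 9*x^2 + 27*x - 27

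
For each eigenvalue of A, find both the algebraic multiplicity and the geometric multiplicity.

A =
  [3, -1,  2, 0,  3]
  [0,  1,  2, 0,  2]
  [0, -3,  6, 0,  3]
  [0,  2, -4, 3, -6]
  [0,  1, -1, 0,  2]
λ = 3: alg = 5, geom = 3

Step 1 — factor the characteristic polynomial to read off the algebraic multiplicities:
  χ_A(x) = (x - 3)^5

Step 2 — compute geometric multiplicities via the rank-nullity identity g(λ) = n − rank(A − λI):
  rank(A − (3)·I) = 2, so dim ker(A − (3)·I) = n − 2 = 3

Summary:
  λ = 3: algebraic multiplicity = 5, geometric multiplicity = 3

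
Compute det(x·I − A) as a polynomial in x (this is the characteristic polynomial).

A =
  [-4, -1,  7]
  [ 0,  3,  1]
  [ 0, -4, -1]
x^3 + 2*x^2 - 7*x + 4

Expanding det(x·I − A) (e.g. by cofactor expansion or by noting that A is similar to its Jordan form J, which has the same characteristic polynomial as A) gives
  χ_A(x) = x^3 + 2*x^2 - 7*x + 4
which factors as (x - 1)^2*(x + 4). The eigenvalues (with algebraic multiplicities) are λ = -4 with multiplicity 1, λ = 1 with multiplicity 2.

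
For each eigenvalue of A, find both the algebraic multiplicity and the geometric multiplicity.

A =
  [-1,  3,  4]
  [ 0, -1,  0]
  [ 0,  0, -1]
λ = -1: alg = 3, geom = 2

Step 1 — factor the characteristic polynomial to read off the algebraic multiplicities:
  χ_A(x) = (x + 1)^3

Step 2 — compute geometric multiplicities via the rank-nullity identity g(λ) = n − rank(A − λI):
  rank(A − (-1)·I) = 1, so dim ker(A − (-1)·I) = n − 1 = 2

Summary:
  λ = -1: algebraic multiplicity = 3, geometric multiplicity = 2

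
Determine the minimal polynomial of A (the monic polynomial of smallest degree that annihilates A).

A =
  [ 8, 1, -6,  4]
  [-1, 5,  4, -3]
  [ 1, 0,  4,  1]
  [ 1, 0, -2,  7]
x^3 - 18*x^2 + 108*x - 216

The characteristic polynomial is χ_A(x) = (x - 6)^4, so the eigenvalues are known. The minimal polynomial is
  m_A(x) = Π_λ (x − λ)^{k_λ}
where k_λ is the size of the *largest* Jordan block for λ (equivalently, the smallest k with (A − λI)^k v = 0 for every generalised eigenvector v of λ).

  λ = 6: largest Jordan block has size 3, contributing (x − 6)^3

So m_A(x) = (x - 6)^3 = x^3 - 18*x^2 + 108*x - 216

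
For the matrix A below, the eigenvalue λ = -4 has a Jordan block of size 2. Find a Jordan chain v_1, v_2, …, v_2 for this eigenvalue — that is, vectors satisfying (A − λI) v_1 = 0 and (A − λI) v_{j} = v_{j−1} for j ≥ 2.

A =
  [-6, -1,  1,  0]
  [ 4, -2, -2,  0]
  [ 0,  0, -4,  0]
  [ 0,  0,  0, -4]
A Jordan chain for λ = -4 of length 2:
v_1 = (-2, 4, 0, 0)ᵀ
v_2 = (1, 0, 0, 0)ᵀ

Let N = A − (-4)·I. We want v_2 with N^2 v_2 = 0 but N^1 v_2 ≠ 0; then v_{j-1} := N · v_j for j = 2, …, 2.

Pick v_2 = (1, 0, 0, 0)ᵀ.
Then v_1 = N · v_2 = (-2, 4, 0, 0)ᵀ.

Sanity check: (A − (-4)·I) v_1 = (0, 0, 0, 0)ᵀ = 0. ✓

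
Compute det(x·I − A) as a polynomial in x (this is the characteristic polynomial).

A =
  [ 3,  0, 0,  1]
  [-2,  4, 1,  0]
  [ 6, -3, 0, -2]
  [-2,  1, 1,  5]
x^4 - 12*x^3 + 54*x^2 - 108*x + 81

Expanding det(x·I − A) (e.g. by cofactor expansion or by noting that A is similar to its Jordan form J, which has the same characteristic polynomial as A) gives
  χ_A(x) = x^4 - 12*x^3 + 54*x^2 - 108*x + 81
which factors as (x - 3)^4. The eigenvalues (with algebraic multiplicities) are λ = 3 with multiplicity 4.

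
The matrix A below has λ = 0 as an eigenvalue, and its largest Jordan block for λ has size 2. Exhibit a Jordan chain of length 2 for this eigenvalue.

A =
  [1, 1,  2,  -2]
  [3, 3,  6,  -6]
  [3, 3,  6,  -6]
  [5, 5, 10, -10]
A Jordan chain for λ = 0 of length 2:
v_1 = (1, 3, 3, 5)ᵀ
v_2 = (1, 0, 0, 0)ᵀ

Let N = A − (0)·I. We want v_2 with N^2 v_2 = 0 but N^1 v_2 ≠ 0; then v_{j-1} := N · v_j for j = 2, …, 2.

Pick v_2 = (1, 0, 0, 0)ᵀ.
Then v_1 = N · v_2 = (1, 3, 3, 5)ᵀ.

Sanity check: (A − (0)·I) v_1 = (0, 0, 0, 0)ᵀ = 0. ✓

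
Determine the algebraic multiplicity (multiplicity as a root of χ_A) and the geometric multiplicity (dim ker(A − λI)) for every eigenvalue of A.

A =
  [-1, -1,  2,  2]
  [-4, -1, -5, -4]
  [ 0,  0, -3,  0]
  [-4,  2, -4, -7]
λ = -3: alg = 4, geom = 2

Step 1 — factor the characteristic polynomial to read off the algebraic multiplicities:
  χ_A(x) = (x + 3)^4

Step 2 — compute geometric multiplicities via the rank-nullity identity g(λ) = n − rank(A − λI):
  rank(A − (-3)·I) = 2, so dim ker(A − (-3)·I) = n − 2 = 2

Summary:
  λ = -3: algebraic multiplicity = 4, geometric multiplicity = 2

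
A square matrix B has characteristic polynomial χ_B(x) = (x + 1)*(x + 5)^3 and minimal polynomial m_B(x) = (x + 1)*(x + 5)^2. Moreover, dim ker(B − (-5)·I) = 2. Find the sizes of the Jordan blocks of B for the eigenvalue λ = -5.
Block sizes for λ = -5: [2, 1]

Step 1 — from the characteristic polynomial, algebraic multiplicity of λ = -5 is 3. From dim ker(B − (-5)·I) = 2, there are exactly 2 Jordan blocks for λ = -5.
Step 2 — from the minimal polynomial, the factor (x + 5)^2 tells us the largest block for λ = -5 has size 2.
Step 3 — with total size 3, 2 blocks, and largest block 2, the block sizes (in nonincreasing order) are [2, 1].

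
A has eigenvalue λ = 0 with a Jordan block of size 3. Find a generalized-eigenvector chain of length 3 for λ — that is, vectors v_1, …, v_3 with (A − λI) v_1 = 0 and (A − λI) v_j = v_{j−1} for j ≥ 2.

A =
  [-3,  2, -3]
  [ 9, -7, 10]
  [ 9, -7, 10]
A Jordan chain for λ = 0 of length 3:
v_1 = (1, -3, -3)ᵀ
v_2 = (2, -7, -7)ᵀ
v_3 = (0, 1, 0)ᵀ

Let N = A − (0)·I. We want v_3 with N^3 v_3 = 0 but N^2 v_3 ≠ 0; then v_{j-1} := N · v_j for j = 3, …, 2.

Pick v_3 = (0, 1, 0)ᵀ.
Then v_2 = N · v_3 = (2, -7, -7)ᵀ.
Then v_1 = N · v_2 = (1, -3, -3)ᵀ.

Sanity check: (A − (0)·I) v_1 = (0, 0, 0)ᵀ = 0. ✓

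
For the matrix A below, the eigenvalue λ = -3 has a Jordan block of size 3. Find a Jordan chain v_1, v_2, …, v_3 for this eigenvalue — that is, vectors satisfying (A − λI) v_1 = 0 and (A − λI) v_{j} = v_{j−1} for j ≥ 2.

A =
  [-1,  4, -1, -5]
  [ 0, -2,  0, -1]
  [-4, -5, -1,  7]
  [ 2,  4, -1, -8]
A Jordan chain for λ = -3 of length 3:
v_1 = (-2, -2, -2, -2)ᵀ
v_2 = (2, 0, -4, 2)ᵀ
v_3 = (1, 0, 0, 0)ᵀ

Let N = A − (-3)·I. We want v_3 with N^3 v_3 = 0 but N^2 v_3 ≠ 0; then v_{j-1} := N · v_j for j = 3, …, 2.

Pick v_3 = (1, 0, 0, 0)ᵀ.
Then v_2 = N · v_3 = (2, 0, -4, 2)ᵀ.
Then v_1 = N · v_2 = (-2, -2, -2, -2)ᵀ.

Sanity check: (A − (-3)·I) v_1 = (0, 0, 0, 0)ᵀ = 0. ✓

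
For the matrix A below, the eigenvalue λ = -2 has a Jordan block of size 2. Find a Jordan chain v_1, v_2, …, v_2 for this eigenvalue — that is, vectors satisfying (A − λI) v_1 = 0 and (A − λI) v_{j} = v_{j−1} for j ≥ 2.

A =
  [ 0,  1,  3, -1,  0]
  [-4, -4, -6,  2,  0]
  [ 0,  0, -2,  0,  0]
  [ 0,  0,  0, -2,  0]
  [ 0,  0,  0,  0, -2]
A Jordan chain for λ = -2 of length 2:
v_1 = (2, -4, 0, 0, 0)ᵀ
v_2 = (1, 0, 0, 0, 0)ᵀ

Let N = A − (-2)·I. We want v_2 with N^2 v_2 = 0 but N^1 v_2 ≠ 0; then v_{j-1} := N · v_j for j = 2, …, 2.

Pick v_2 = (1, 0, 0, 0, 0)ᵀ.
Then v_1 = N · v_2 = (2, -4, 0, 0, 0)ᵀ.

Sanity check: (A − (-2)·I) v_1 = (0, 0, 0, 0, 0)ᵀ = 0. ✓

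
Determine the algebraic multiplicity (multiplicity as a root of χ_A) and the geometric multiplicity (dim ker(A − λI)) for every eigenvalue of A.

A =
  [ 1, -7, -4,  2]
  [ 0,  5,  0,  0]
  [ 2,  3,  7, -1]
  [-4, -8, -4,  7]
λ = 5: alg = 4, geom = 2

Step 1 — factor the characteristic polynomial to read off the algebraic multiplicities:
  χ_A(x) = (x - 5)^4

Step 2 — compute geometric multiplicities via the rank-nullity identity g(λ) = n − rank(A − λI):
  rank(A − (5)·I) = 2, so dim ker(A − (5)·I) = n − 2 = 2

Summary:
  λ = 5: algebraic multiplicity = 4, geometric multiplicity = 2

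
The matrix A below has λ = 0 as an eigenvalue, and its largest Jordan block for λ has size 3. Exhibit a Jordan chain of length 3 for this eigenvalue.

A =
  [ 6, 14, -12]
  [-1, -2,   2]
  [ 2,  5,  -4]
A Jordan chain for λ = 0 of length 3:
v_1 = (-2, 0, -1)ᵀ
v_2 = (6, -1, 2)ᵀ
v_3 = (1, 0, 0)ᵀ

Let N = A − (0)·I. We want v_3 with N^3 v_3 = 0 but N^2 v_3 ≠ 0; then v_{j-1} := N · v_j for j = 3, …, 2.

Pick v_3 = (1, 0, 0)ᵀ.
Then v_2 = N · v_3 = (6, -1, 2)ᵀ.
Then v_1 = N · v_2 = (-2, 0, -1)ᵀ.

Sanity check: (A − (0)·I) v_1 = (0, 0, 0)ᵀ = 0. ✓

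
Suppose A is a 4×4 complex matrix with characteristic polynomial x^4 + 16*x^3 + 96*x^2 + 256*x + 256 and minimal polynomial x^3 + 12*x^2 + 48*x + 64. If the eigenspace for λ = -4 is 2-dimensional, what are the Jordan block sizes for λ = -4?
Block sizes for λ = -4: [3, 1]

Step 1 — from the characteristic polynomial, algebraic multiplicity of λ = -4 is 4. From dim ker(A − (-4)·I) = 2, there are exactly 2 Jordan blocks for λ = -4.
Step 2 — from the minimal polynomial, the factor (x + 4)^3 tells us the largest block for λ = -4 has size 3.
Step 3 — with total size 4, 2 blocks, and largest block 3, the block sizes (in nonincreasing order) are [3, 1].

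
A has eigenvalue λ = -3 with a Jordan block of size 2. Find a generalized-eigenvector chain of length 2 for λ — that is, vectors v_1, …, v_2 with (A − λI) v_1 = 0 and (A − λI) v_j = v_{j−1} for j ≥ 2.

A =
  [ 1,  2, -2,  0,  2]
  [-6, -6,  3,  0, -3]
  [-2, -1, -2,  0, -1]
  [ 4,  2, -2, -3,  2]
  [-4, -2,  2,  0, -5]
A Jordan chain for λ = -3 of length 2:
v_1 = (4, -6, -2, 4, -4)ᵀ
v_2 = (1, 0, 0, 0, 0)ᵀ

Let N = A − (-3)·I. We want v_2 with N^2 v_2 = 0 but N^1 v_2 ≠ 0; then v_{j-1} := N · v_j for j = 2, …, 2.

Pick v_2 = (1, 0, 0, 0, 0)ᵀ.
Then v_1 = N · v_2 = (4, -6, -2, 4, -4)ᵀ.

Sanity check: (A − (-3)·I) v_1 = (0, 0, 0, 0, 0)ᵀ = 0. ✓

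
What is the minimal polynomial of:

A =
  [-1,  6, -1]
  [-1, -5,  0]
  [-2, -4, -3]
x^3 + 9*x^2 + 27*x + 27

The characteristic polynomial is χ_A(x) = (x + 3)^3, so the eigenvalues are known. The minimal polynomial is
  m_A(x) = Π_λ (x − λ)^{k_λ}
where k_λ is the size of the *largest* Jordan block for λ (equivalently, the smallest k with (A − λI)^k v = 0 for every generalised eigenvector v of λ).

  λ = -3: largest Jordan block has size 3, contributing (x + 3)^3

So m_A(x) = (x + 3)^3 = x^3 + 9*x^2 + 27*x + 27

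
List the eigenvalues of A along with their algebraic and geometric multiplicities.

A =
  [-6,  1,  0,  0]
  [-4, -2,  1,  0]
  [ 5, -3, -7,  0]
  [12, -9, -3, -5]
λ = -5: alg = 4, geom = 2

Step 1 — factor the characteristic polynomial to read off the algebraic multiplicities:
  χ_A(x) = (x + 5)^4

Step 2 — compute geometric multiplicities via the rank-nullity identity g(λ) = n − rank(A − λI):
  rank(A − (-5)·I) = 2, so dim ker(A − (-5)·I) = n − 2 = 2

Summary:
  λ = -5: algebraic multiplicity = 4, geometric multiplicity = 2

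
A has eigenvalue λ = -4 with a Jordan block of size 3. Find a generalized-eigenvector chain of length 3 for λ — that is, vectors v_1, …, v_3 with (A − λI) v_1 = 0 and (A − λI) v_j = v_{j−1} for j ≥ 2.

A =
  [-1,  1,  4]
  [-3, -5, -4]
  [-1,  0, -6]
A Jordan chain for λ = -4 of length 3:
v_1 = (2, -2, -1)ᵀ
v_2 = (3, -3, -1)ᵀ
v_3 = (1, 0, 0)ᵀ

Let N = A − (-4)·I. We want v_3 with N^3 v_3 = 0 but N^2 v_3 ≠ 0; then v_{j-1} := N · v_j for j = 3, …, 2.

Pick v_3 = (1, 0, 0)ᵀ.
Then v_2 = N · v_3 = (3, -3, -1)ᵀ.
Then v_1 = N · v_2 = (2, -2, -1)ᵀ.

Sanity check: (A − (-4)·I) v_1 = (0, 0, 0)ᵀ = 0. ✓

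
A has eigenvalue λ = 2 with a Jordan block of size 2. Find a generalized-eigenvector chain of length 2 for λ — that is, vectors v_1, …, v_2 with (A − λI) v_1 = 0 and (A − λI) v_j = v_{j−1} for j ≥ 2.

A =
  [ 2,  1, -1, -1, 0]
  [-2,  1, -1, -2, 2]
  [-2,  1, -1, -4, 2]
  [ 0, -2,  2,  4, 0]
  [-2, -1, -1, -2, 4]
A Jordan chain for λ = 2 of length 2:
v_1 = (0, -2, -2, 0, -2)ᵀ
v_2 = (1, 0, 0, 0, 0)ᵀ

Let N = A − (2)·I. We want v_2 with N^2 v_2 = 0 but N^1 v_2 ≠ 0; then v_{j-1} := N · v_j for j = 2, …, 2.

Pick v_2 = (1, 0, 0, 0, 0)ᵀ.
Then v_1 = N · v_2 = (0, -2, -2, 0, -2)ᵀ.

Sanity check: (A − (2)·I) v_1 = (0, 0, 0, 0, 0)ᵀ = 0. ✓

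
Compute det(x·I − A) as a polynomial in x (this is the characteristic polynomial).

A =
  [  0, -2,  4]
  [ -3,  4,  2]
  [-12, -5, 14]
x^3 - 18*x^2 + 108*x - 216

Expanding det(x·I − A) (e.g. by cofactor expansion or by noting that A is similar to its Jordan form J, which has the same characteristic polynomial as A) gives
  χ_A(x) = x^3 - 18*x^2 + 108*x - 216
which factors as (x - 6)^3. The eigenvalues (with algebraic multiplicities) are λ = 6 with multiplicity 3.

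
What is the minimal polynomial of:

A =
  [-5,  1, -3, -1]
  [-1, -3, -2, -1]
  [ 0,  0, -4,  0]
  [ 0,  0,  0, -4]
x^3 + 12*x^2 + 48*x + 64

The characteristic polynomial is χ_A(x) = (x + 4)^4, so the eigenvalues are known. The minimal polynomial is
  m_A(x) = Π_λ (x − λ)^{k_λ}
where k_λ is the size of the *largest* Jordan block for λ (equivalently, the smallest k with (A − λI)^k v = 0 for every generalised eigenvector v of λ).

  λ = -4: largest Jordan block has size 3, contributing (x + 4)^3

So m_A(x) = (x + 4)^3 = x^3 + 12*x^2 + 48*x + 64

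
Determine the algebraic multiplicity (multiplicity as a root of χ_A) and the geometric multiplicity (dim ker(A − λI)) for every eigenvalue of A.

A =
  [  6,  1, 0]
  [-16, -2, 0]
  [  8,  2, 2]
λ = 2: alg = 3, geom = 2

Step 1 — factor the characteristic polynomial to read off the algebraic multiplicities:
  χ_A(x) = (x - 2)^3

Step 2 — compute geometric multiplicities via the rank-nullity identity g(λ) = n − rank(A − λI):
  rank(A − (2)·I) = 1, so dim ker(A − (2)·I) = n − 1 = 2

Summary:
  λ = 2: algebraic multiplicity = 3, geometric multiplicity = 2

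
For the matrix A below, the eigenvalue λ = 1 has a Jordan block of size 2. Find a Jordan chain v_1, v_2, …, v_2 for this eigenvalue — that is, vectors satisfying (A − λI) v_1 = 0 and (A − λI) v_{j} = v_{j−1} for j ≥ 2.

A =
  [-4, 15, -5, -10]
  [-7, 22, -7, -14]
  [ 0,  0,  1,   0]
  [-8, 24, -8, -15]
A Jordan chain for λ = 1 of length 2:
v_1 = (-5, -7, 0, -8)ᵀ
v_2 = (1, 0, 0, 0)ᵀ

Let N = A − (1)·I. We want v_2 with N^2 v_2 = 0 but N^1 v_2 ≠ 0; then v_{j-1} := N · v_j for j = 2, …, 2.

Pick v_2 = (1, 0, 0, 0)ᵀ.
Then v_1 = N · v_2 = (-5, -7, 0, -8)ᵀ.

Sanity check: (A − (1)·I) v_1 = (0, 0, 0, 0)ᵀ = 0. ✓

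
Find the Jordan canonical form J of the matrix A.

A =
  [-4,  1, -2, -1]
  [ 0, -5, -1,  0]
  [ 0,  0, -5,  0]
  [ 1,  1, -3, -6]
J_2(-5) ⊕ J_2(-5)

The characteristic polynomial is
  det(x·I − A) = x^4 + 20*x^3 + 150*x^2 + 500*x + 625 = (x + 5)^4

Eigenvalues and multiplicities (the geometric multiplicity of λ is n − rank(A − λI), which equals the number of Jordan blocks for λ):
  λ = -5: algebraic multiplicity = 4, geometric multiplicity = 2

Determining the block sizes for each eigenvalue:
  λ = -5: with am = 4 and gm = 2, the partition is not yet determined (e.g. several partitions of 4 into 2 parts exist). Let N = A − (-5)·I. Computing rank(N^1) = 2, rank(N^2) = 0; the number of blocks of size ≥ j is rank(N^{j−1}) − rank(N^j), giving [2, 2]. So we have 2 block(s) of size 2 → block sizes [2, 2]

Assembling the blocks gives a Jordan form
J =
  [-5,  1,  0,  0]
  [ 0, -5,  0,  0]
  [ 0,  0, -5,  1]
  [ 0,  0,  0, -5]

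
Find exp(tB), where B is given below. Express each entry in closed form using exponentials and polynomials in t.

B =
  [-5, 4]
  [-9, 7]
e^{tB} =
  [-6*t*exp(t) + exp(t), 4*t*exp(t)]
  [-9*t*exp(t), 6*t*exp(t) + exp(t)]

Strategy: write B = P · J · P⁻¹ where J is a Jordan canonical form, so e^{tB} = P · e^{tJ} · P⁻¹, and e^{tJ} can be computed block-by-block.

B has Jordan form
J =
  [1, 1]
  [0, 1]
(up to reordering of blocks).

Per-block formulas:
  For a 2×2 Jordan block J_2(1): exp(t · J_2(1)) = e^(1t)·(I + t·N), where N is the 2×2 nilpotent shift.

After assembling e^{tJ} and conjugating by P, we get:

e^{tB} =
  [-6*t*exp(t) + exp(t), 4*t*exp(t)]
  [-9*t*exp(t), 6*t*exp(t) + exp(t)]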